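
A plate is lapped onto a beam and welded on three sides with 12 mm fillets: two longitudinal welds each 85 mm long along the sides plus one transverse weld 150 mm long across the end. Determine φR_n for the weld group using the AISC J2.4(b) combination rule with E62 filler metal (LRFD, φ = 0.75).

φR_n ≈ 875 kN

E62XX → F_EXX = 620 MPa.
t_e = 0.707 × 12 = 8.484 mm.
R_nwl = 0.6 × 620 × 8.484 × 170 × 10⁻³ = 536.5 kN (longitudinal, 2 welds).
R_nwt = 0.6 × 620 × 8.484 × 150 × 10⁻³ = 473.4 kN (transverse, base value).
(i) R_nwl + R_nwt = 1010 kN; (ii) 0.85 R_nwl + 1.5 R_nwt = 1166 kN.
R_n = max = 1166 kN [governs: (ii)]; φR_n = 874.6 kN.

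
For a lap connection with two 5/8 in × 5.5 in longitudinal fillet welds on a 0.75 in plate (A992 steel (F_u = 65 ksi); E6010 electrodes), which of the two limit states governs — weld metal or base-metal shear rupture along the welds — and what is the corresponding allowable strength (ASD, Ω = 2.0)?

E60XX → F_EXX = 60 ksi.
t_e = 0.707 × 0.625 = 0.4419 in; L = 11 in.
Weld metal: R_n/Ω = (1/2.0) × 0.6 × 60 × 0.4419 × 11 = 87.49 kip.
Base metal (shear rupture): R_n/Ω = (1/2.0) × 0.6 × 65 × 0.75 × 11 = 160.9 kip.
Governing: weld metal.

R_n/Ω ≈ 87.5 kip (weld metal governs)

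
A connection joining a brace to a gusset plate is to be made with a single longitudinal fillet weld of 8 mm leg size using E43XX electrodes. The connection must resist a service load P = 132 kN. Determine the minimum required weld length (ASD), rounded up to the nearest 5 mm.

L = 185 mm

E43XX → F_EXX = 430 MPa.
Throat t_e = 0.707 × 8 = 5.656 mm.
r_n/Ω = (0.6 × 430 × 5.656) / 2.0 = 729.6 N/mm = 0.7296 kN/mm.
L_req = P / (r_n/Ω) = 132 / 0.7296 = 180.9 mm total.
Round up → use L = 185 mm.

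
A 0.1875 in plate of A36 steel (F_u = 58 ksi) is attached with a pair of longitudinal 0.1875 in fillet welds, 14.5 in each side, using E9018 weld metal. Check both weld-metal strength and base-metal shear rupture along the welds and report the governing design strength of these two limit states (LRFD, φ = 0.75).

φR_n ≈ 142 kip (base-metal shear rupture governs)

E90XX → F_EXX = 90 ksi.
t_e = 0.707 × 0.1875 = 0.1326 in; L = 29 in.
Weld metal: φR_n = 0.75 × 0.6 × 90 × 0.1326 × 29 = 155.7 kip.
Base metal (shear rupture): φR_n = 0.75 × 0.6 × 58 × 0.1875 × 29 = 141.9 kip.
Governing: base-metal shear rupture.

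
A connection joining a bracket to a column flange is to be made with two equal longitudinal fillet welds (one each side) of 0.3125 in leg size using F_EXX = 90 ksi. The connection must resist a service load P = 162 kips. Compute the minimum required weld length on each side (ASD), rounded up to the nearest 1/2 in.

Throat t_e = 0.707 × 0.3125 = 0.2209 in.
r_n/Ω = (0.6 × 90 × 0.2209) / 2.0 = 5.965 kip/in.
L_req = P / (r_n/Ω) = 162 / 5.965 = 27.16 in total.
Per side: 27.16 / 2 = 13.58 in.
Round up → use L = 14 in on each side.

L = 14 in on each side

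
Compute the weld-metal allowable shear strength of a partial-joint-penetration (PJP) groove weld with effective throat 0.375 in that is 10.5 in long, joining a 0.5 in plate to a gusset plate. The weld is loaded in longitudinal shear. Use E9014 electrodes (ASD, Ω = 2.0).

E90XX → F_EXX = 90 ksi.
Effective throat (given) t_e = 0.375 in.
A_we = 0.375 × 10.5 = 3.938 in².
F_nw = 0.6 F_EXX = 54 ksi.
R_n/Ω = (54 × 3.938) / 2.0 = 106.3 kip.

R_n/Ω ≈ 106 kip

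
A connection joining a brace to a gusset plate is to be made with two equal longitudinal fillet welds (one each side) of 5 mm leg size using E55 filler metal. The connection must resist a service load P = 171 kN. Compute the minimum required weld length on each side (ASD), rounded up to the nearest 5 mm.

L = 150 mm on each side

E55XX → F_EXX = 550 MPa.
Throat t_e = 0.707 × 5 = 3.535 mm.
r_n/Ω = (0.6 × 550 × 3.535) / 2.0 = 583.3 N/mm = 0.5833 kN/mm.
L_req = P / (r_n/Ω) = 171 / 0.5833 = 293.2 mm total.
Per side: 293.2 / 2 = 146.6 mm.
Round up → use L = 150 mm on each side.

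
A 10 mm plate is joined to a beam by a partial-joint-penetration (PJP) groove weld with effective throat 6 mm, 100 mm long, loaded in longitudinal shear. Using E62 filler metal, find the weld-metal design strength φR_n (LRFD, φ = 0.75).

E62XX → F_EXX = 620 MPa.
Effective throat (given) t_e = 6 mm.
A_we = 6 × 100 = 600 mm².
F_nw = 0.6 F_EXX = 372 MPa.
φR_n = 0.75 × 372 × 600 × 10⁻³ = 167.4 kN.

φR_n ≈ 167 kN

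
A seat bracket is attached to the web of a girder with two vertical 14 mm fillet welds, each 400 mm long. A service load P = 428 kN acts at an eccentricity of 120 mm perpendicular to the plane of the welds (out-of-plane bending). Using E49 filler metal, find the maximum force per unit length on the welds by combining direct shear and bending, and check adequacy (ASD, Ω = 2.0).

f_max ≈ 1100 N/mm; adequate

E49XX → F_EXX = 490 MPa.
L_w = 2 × 400 = 800 mm; section modulus (unit throat) S = 2 × L²/6 = 53330 mm².
Direct shear f_v = P/L_w = 428×10³/800 = 535 N/mm.
Moment M = P × e = 428×10³ × 120 = 51360000 N·mm; bending f_b = M/S = 963 N/mm.
f_max = √(f_v² + f_b²) = √(535² + 963²) = 1102 N/mm.
r_n/Ω = (1/2.0) × 0.6 × 490 × (0.707 × 14) = 1455 N/mm → adequate.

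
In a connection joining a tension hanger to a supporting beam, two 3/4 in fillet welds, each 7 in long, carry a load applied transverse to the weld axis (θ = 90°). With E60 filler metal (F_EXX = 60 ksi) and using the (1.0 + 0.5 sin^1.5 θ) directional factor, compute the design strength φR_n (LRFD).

t_e = 0.707 × 0.75 = 0.5302 in; A_we = 0.5302 × 14 = 7.423 in².
Directional factor: 1.0 + 0.5 sin^1.5(90°) = 1.5.
F_nw = 0.6 × 60 × 1.5 = 54 ksi.
φR_n = 0.75 × 54 × 7.423 = 300.7 kip.

φR_n ≈ 301 kip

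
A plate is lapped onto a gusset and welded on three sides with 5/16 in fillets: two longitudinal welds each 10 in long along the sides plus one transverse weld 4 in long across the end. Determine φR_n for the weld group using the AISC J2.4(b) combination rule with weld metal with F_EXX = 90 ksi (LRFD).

φR_n ≈ 215 kip

t_e = 0.707 × 0.3125 = 0.2209 in.
R_nwl = 0.6 × 90 × 0.2209 × 20 = 238.6 kip (longitudinal, 2 welds).
R_nwt = 0.6 × 90 × 0.2209 × 4 = 47.72 kip (transverse, base value).
(i) R_nwl + R_nwt = 286.3 kip; (ii) 0.85 R_nwl + 1.5 R_nwt = 274.4 kip.
R_n = max = 286.3 kip [governs: (i)]; φR_n = 214.8 kip.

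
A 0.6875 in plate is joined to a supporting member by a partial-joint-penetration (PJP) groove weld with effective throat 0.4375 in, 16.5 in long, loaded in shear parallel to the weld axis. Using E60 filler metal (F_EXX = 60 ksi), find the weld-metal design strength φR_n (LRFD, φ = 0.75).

φR_n ≈ 195 kip

Effective throat (given) t_e = 0.4375 in.
A_we = 0.4375 × 16.5 = 7.219 in².
F_nw = 0.6 F_EXX = 36 ksi.
φR_n = 0.75 × 36 × 7.219 = 194.9 kip.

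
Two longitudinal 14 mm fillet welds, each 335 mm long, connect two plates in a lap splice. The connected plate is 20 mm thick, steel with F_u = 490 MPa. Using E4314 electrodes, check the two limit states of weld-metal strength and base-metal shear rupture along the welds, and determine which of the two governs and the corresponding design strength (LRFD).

E43XX → F_EXX = 430 MPa.
t_e = 0.707 × 14 = 9.898 mm; L = 670 mm.
Weld metal: φR_n = 0.75 × 0.6 × 430 × 9.898 × 670 × 10⁻³ = 1283 kN.
Base metal (shear rupture): φR_n = 0.75 × 0.6 × 490 × 20 × 670 × 10⁻³ = 2955 kN.
Governing: weld metal.

φR_n ≈ 1280 kN (weld metal governs)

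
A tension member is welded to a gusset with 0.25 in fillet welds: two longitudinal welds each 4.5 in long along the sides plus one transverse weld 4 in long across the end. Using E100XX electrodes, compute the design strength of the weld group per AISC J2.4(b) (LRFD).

φR_n ≈ 109 kip

E100XX → F_EXX = 100 ksi.
t_e = 0.707 × 0.25 = 0.1767 in.
R_nwl = 0.6 × 100 × 0.1767 × 9 = 95.44 kip (longitudinal, 2 welds).
R_nwt = 0.6 × 100 × 0.1767 × 4 = 42.42 kip (transverse, base value).
(i) R_nwl + R_nwt = 137.9 kip; (ii) 0.85 R_nwl + 1.5 R_nwt = 144.8 kip.
R_n = max = 144.8 kip [governs: (ii)]; φR_n = 108.6 kip.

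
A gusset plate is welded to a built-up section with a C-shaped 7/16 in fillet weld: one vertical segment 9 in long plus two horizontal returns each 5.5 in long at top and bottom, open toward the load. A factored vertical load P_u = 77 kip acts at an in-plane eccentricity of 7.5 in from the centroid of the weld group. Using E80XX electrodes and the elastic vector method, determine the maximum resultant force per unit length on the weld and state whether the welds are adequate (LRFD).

f_max ≈ 12.8 kip/in; NOT adequate

E80XX → F_EXX = 80 ksi.
Total weld length L_w = 20 in. Treat welds as unit-width lines.
Centroid: x̄ = 2×5.5×2.75 / 20 = 1.512 in from the vertical weld.
Polar moment about centroid: J = I_x + I_y = [9³/12 + 2×5.5×4.5²] + [9×1.512² + 2(5.5³/12 + 5.5×1.238²)] = 348.7 in³.
Direct shear f_v = P/L_w = 77 / 20 = 3.85 kip/in (vertical).
Torsion M = P·e = 77 × 7.5 = 577.5 kip·in.
Critical point at (x, y) = (3.987, 4.5) from centroid. f_tx = M·y/J = 7.453 kip/in; f_ty = M·x/J = 6.605 kip/in.
Resultant f_max = √[f_tx² + (f_v + f_ty)²] = √[7.453² + (3.85 + 6.605)²] = 12.84 kip/in.
Capacity per unit length: φr_n = 0.75 × 0.6 × 80 × (0.707 × 0.4375) = 11.14 kip/in.
12.84 > 11.14 → NOT adequate.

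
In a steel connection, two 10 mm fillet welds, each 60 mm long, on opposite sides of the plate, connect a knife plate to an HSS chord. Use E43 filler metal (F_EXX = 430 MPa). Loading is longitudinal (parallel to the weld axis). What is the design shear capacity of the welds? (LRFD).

Effective throat t_e = 0.707 × 10 = 7.07 mm.
Total length L = 120 mm; A_we = 7.07 × 120 = 848.4 mm².
F_nw = 0.6 F_EXX = 0.6 × 430 = 258 MPa.
φR_n = 0.75 × 258 × 848.4 × 10⁻³ = 164.2 kN.

φR_n ≈ 164 kN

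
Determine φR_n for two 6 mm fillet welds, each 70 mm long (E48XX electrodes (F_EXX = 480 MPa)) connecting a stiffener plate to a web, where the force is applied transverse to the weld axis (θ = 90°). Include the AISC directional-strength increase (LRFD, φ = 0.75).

φR_n ≈ 192 kN

t_e = 0.707 × 6 = 4.242 mm; A_we = 4.242 × 140 = 593.9 mm².
Directional factor: 1.0 + 0.5 sin^1.5(90°) = 1.5.
F_nw = 0.6 × 480 × 1.5 = 432 MPa.
φR_n = 0.75 × 432 × 593.9 × 10⁻³ = 192.4 kN.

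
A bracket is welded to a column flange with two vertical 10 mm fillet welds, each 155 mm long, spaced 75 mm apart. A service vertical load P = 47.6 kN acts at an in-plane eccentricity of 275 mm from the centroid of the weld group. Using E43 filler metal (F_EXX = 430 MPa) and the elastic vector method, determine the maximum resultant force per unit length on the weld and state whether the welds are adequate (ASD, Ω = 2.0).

f_max ≈ 1140 N/mm; NOT adequate

Total weld length L_w = 310 mm. Treat welds as unit-width lines.
Polar moment about centroid: J = 2[d³/12 + d(b/2)²] = 2[155³/12 + 155×37.5²] = 1057000 mm³.
Direct shear f_v = P/L_w = 47.6×10³ / 310 = 153.5 N/mm (vertical).
Torsion M = P·e = 47.6×10³ × 275 = 13090000 N·mm.
Critical point at (x, y) = (37.5, 77.5) from centroid. f_tx = M·y/J = 960.1 N/mm; f_ty = M·x/J = 464.6 N/mm.
Resultant f_max = √[f_tx² + (f_v + f_ty)²] = √[960.1² + (153.5 + 464.6)²] = 1142 N/mm.
Capacity per unit length: r_n/Ω = (1/2.0) × 0.6 × 430 × (0.707 × 10) = 912 N/mm.
1142 > 912 → NOT adequate.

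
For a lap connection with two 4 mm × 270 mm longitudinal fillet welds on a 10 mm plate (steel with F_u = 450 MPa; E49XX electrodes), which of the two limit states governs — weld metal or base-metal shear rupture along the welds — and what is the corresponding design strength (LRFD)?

E49XX → F_EXX = 490 MPa.
t_e = 0.707 × 4 = 2.828 mm; L = 540 mm.
Weld metal: φR_n = 0.75 × 0.6 × 490 × 2.828 × 540 × 10⁻³ = 336.7 kN.
Base metal (shear rupture): φR_n = 0.75 × 0.6 × 450 × 10 × 540 × 10⁻³ = 1094 kN.
Governing: weld metal.

φR_n ≈ 337 kN (weld metal governs)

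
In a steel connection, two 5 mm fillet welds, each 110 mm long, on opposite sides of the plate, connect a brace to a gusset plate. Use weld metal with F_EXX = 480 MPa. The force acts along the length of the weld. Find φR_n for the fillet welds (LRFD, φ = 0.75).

φR_n ≈ 168 kN

Effective throat t_e = 0.707 × 5 = 3.535 mm.
Total length L = 220 mm; A_we = 3.535 × 220 = 777.7 mm².
F_nw = 0.6 F_EXX = 0.6 × 480 = 288 MPa.
φR_n = 0.75 × 288 × 777.7 × 10⁻³ = 168 kN.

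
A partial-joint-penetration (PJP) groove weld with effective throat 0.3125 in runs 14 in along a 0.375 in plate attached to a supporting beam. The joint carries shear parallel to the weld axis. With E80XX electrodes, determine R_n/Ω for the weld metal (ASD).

E80XX → F_EXX = 80 ksi.
Effective throat (given) t_e = 0.3125 in.
A_we = 0.3125 × 14 = 4.375 in².
F_nw = 0.6 F_EXX = 48 ksi.
R_n/Ω = (48 × 4.375) / 2.0 = 105 kip.

R_n/Ω ≈ 105 kip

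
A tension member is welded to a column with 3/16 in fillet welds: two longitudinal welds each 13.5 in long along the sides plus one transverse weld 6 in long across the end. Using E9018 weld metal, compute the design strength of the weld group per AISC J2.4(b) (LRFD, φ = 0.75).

φR_n ≈ 177 kips

E90XX → F_EXX = 90 ksi.
t_e = 0.707 × 0.1875 = 0.1326 in.
R_nwl = 0.6 × 90 × 0.1326 × 27 = 193.3 kips (longitudinal, 2 welds).
R_nwt = 0.6 × 90 × 0.1326 × 6 = 42.95 kips (transverse, base value).
(i) R_nwl + R_nwt = 236.2 kips; (ii) 0.85 R_nwl + 1.5 R_nwt = 228.7 kips.
R_n = max = 236.2 kips [governs: (i)]; φR_n = 177.2 kips.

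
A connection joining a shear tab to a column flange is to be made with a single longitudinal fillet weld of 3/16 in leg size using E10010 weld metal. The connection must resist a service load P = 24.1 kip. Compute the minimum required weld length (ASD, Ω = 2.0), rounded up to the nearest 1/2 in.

E100XX → F_EXX = 100 ksi.
Throat t_e = 0.707 × 0.1875 = 0.1326 in.
r_n/Ω = (0.6 × 100 × 0.1326) / 2.0 = 3.977 kip/in.
L_req = P / (r_n/Ω) = 24.1 / 3.977 = 6.06 in total.
Round up → use L = 6.5 in.

L = 6.5 in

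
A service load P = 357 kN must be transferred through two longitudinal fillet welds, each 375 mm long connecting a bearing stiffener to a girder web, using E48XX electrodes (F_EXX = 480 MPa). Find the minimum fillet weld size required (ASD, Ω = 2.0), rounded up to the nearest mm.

Total weld length L = 750 mm.
Required throat t_e = P × Ω / (0.6 F_EXX × L) = 357 × 2.0 / (0.6 × 480 × 750 × 10⁻³) = 3.306 mm.
Required leg w = t_e / 0.707 = 4.675 mm → use 5 mm.

w = 5 mm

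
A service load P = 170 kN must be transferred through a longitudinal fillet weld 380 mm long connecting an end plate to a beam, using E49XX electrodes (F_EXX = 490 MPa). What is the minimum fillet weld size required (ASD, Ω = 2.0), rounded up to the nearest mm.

Total weld length L = 380 mm.
Required throat t_e = P × Ω / (0.6 F_EXX × L) = 170 × 2.0 / (0.6 × 490 × 380 × 10⁻³) = 3.043 mm.
Required leg w = t_e / 0.707 = 4.305 mm → use 5 mm.

w = 5 mm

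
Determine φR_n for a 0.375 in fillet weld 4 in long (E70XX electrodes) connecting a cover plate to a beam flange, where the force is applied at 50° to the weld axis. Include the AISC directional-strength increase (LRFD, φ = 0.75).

φR_n ≈ 44.6 kips

E70XX → F_EXX = 70 ksi.
t_e = 0.707 × 0.375 = 0.2651 in; A_we = 0.2651 × 4 = 1.06 in².
Directional factor: 1.0 + 0.5 sin^1.5(50°) = 1.335.
F_nw = 0.6 × 70 × 1.335 = 56.08 ksi.
φR_n = 0.75 × 56.08 × 1.06 = 44.6 kips.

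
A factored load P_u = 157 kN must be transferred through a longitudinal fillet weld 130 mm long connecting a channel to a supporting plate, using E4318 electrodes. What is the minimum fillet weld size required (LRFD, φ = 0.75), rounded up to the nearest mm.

w = 9 mm

E43XX → F_EXX = 430 MPa.
Total weld length L = 130 mm.
Required throat t_e = P_u / (φ × 0.6 F_EXX × L) = 157 / (0.75 × 0.6 × 430 × 130 × 10⁻³) = 6.241 mm.
Required leg w = t_e / 0.707 = 8.828 mm → use 9 mm.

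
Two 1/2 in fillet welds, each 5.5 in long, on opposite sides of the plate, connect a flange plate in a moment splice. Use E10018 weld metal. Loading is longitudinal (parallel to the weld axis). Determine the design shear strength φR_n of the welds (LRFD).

φR_n ≈ 175 kip

E100XX → F_EXX = 100 ksi.
Effective throat t_e = 0.707 × 0.5 = 0.3535 in.
Total length L = 11 in; A_we = 0.3535 × 11 = 3.888 in².
F_nw = 0.6 F_EXX = 0.6 × 100 = 60 ksi.
φR_n = 0.75 × 60 × 3.888 = 175 kip.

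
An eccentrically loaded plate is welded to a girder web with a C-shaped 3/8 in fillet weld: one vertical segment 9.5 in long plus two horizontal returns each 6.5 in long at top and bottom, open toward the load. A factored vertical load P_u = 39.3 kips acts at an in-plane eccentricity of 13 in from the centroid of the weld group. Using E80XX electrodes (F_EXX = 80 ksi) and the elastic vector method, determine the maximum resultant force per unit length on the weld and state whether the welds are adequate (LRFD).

f_max ≈ 8.54 kip/in; adequate

Total weld length L_w = 22.5 in. Treat welds as unit-width lines.
Centroid: x̄ = 2×6.5×3.25 / 22.5 = 1.878 in from the vertical weld.
Polar moment about centroid: J = I_x + I_y = [9.5³/12 + 2×6.5×4.75²] + [9.5×1.878² + 2(6.5³/12 + 6.5×1.372²)] = 468.5 in³.
Direct shear f_v = P/L_w = 39.3 / 22.5 = 1.747 kip/in (vertical).
Torsion M = P·e = 39.3 × 13 = 510.9 kip·in.
Critical point at (x, y) = (4.622, 4.75) from centroid. f_tx = M·y/J = 5.18 kip/in; f_ty = M·x/J = 5.04 kip/in.
Resultant f_max = √[f_tx² + (f_v + f_ty)²] = √[5.18² + (1.747 + 5.04)²] = 8.538 kip/in.
Capacity per unit length: φr_n = 0.75 × 0.6 × 80 × (0.707 × 0.375) = 9.544 kip/in.
8.538 ≤ 9.544 → adequate.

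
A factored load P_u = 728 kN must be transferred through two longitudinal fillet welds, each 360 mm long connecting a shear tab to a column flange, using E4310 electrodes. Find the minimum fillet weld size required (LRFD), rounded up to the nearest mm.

E43XX → F_EXX = 430 MPa.
Total weld length L = 720 mm.
Required throat t_e = P_u / (φ × 0.6 F_EXX × L) = 728 / (0.75 × 0.6 × 430 × 720 × 10⁻³) = 5.225 mm.
Required leg w = t_e / 0.707 = 7.391 mm → use 8 mm.

w = 8 mm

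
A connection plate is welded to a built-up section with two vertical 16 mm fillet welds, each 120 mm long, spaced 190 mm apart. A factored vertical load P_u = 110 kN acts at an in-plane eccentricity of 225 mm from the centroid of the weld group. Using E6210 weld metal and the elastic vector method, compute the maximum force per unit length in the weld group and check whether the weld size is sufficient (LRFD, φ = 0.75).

E62XX → F_EXX = 620 MPa.
Total weld length L_w = 240 mm. Treat welds as unit-width lines.
Polar moment about centroid: J = 2[d³/12 + d(b/2)²] = 2[120³/12 + 120×95²] = 2454000 mm³.
Direct shear f_v = P/L_w = 110×10³ / 240 = 458.3 N/mm (vertical).
Torsion M = P·e = 110×10³ × 225 = 24750000 N·mm.
Critical point at (x, y) = (95, 60) from centroid. f_tx = M·y/J = 605.1 N/mm; f_ty = M·x/J = 958.1 N/mm.
Resultant f_max = √[f_tx² + (f_v + f_ty)²] = √[605.1² + (458.3 + 958.1)²] = 1540 N/mm.
Capacity per unit length: φr_n = 0.75 × 0.6 × 620 × (0.707 × 16) = 3156 N/mm.
1540 ≤ 3156 → adequate.

f_max ≈ 1540 N/mm; adequate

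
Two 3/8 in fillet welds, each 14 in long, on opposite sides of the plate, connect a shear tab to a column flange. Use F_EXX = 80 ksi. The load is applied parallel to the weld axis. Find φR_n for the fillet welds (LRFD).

φR_n ≈ 267 kips

Effective throat t_e = 0.707 × 0.375 = 0.2651 in.
Total length L = 28 in; A_we = 0.2651 × 28 = 7.423 in².
F_nw = 0.6 F_EXX = 0.6 × 80 = 48 ksi.
φR_n = 0.75 × 48 × 7.423 = 267.2 kips.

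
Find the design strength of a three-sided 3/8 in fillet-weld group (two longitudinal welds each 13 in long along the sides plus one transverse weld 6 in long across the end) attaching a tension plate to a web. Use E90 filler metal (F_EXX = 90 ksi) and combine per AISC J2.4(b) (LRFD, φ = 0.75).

t_e = 0.707 × 0.375 = 0.2651 in.
R_nwl = 0.6 × 90 × 0.2651 × 26 = 372.2 kips (longitudinal, 2 welds).
R_nwt = 0.6 × 90 × 0.2651 × 6 = 85.9 kips (transverse, base value).
(i) R_nwl + R_nwt = 458.1 kips; (ii) 0.85 R_nwl + 1.5 R_nwt = 445.3 kips.
R_n = max = 458.1 kips [governs: (i)]; φR_n = 343.6 kips.

φR_n ≈ 344 kips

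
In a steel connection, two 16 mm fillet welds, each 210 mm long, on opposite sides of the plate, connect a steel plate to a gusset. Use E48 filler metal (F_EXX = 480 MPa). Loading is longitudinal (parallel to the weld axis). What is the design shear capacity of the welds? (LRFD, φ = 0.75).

Effective throat t_e = 0.707 × 16 = 11.31 mm.
Total length L = 420 mm; A_we = 11.31 × 420 = 4751 mm².
F_nw = 0.6 F_EXX = 0.6 × 480 = 288 MPa.
φR_n = 0.75 × 288 × 4751 × 10⁻³ = 1026 kN.

φR_n ≈ 1030 kN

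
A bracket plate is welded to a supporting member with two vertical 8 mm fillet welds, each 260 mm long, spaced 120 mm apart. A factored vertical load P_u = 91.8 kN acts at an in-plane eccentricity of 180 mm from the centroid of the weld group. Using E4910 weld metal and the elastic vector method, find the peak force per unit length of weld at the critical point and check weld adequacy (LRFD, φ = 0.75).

f_max ≈ 589 N/mm; adequate

E49XX → F_EXX = 490 MPa.
Total weld length L_w = 520 mm. Treat welds as unit-width lines.
Polar moment about centroid: J = 2[d³/12 + d(b/2)²] = 2[260³/12 + 260×60²] = 4801000 mm³.
Direct shear f_v = P/L_w = 91.8×10³ / 520 = 176.5 N/mm (vertical).
Torsion M = P·e = 91.8×10³ × 180 = 16524000 N·mm.
Critical point at (x, y) = (60, 130) from centroid. f_tx = M·y/J = 447.4 N/mm; f_ty = M·x/J = 206.5 N/mm.
Resultant f_max = √[f_tx² + (f_v + f_ty)²] = √[447.4² + (176.5 + 206.5)²] = 589 N/mm.
Capacity per unit length: φr_n = 0.75 × 0.6 × 490 × (0.707 × 8) = 1247 N/mm.
589 ≤ 1247 → adequate.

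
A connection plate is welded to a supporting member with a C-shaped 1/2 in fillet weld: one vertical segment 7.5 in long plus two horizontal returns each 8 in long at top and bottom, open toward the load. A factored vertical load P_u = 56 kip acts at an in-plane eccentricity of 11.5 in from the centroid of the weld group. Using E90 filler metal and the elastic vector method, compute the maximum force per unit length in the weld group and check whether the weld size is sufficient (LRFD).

E90XX → F_EXX = 90 ksi.
Total weld length L_w = 23.5 in. Treat welds as unit-width lines.
Centroid: x̄ = 2×8×4 / 23.5 = 2.723 in from the vertical weld.
Polar moment about centroid: J = I_x + I_y = [7.5³/12 + 2×8×3.75²] + [7.5×2.723² + 2(8³/12 + 8×1.277²)] = 427.2 in³.
Direct shear f_v = P/L_w = 56 / 23.5 = 2.383 kip/in (vertical).
Torsion M = P·e = 56 × 11.5 = 644 kip·in.
Critical point at (x, y) = (5.277, 3.75) from centroid. f_tx = M·y/J = 5.653 kip/in; f_ty = M·x/J = 7.955 kip/in.
Resultant f_max = √[f_tx² + (f_v + f_ty)²] = √[5.653² + (2.383 + 7.955)²] = 11.78 kip/in.
Capacity per unit length: φr_n = 0.75 × 0.6 × 90 × (0.707 × 0.5) = 14.32 kip/in.
11.78 ≤ 14.32 → adequate.

f_max ≈ 11.8 kip/in; adequate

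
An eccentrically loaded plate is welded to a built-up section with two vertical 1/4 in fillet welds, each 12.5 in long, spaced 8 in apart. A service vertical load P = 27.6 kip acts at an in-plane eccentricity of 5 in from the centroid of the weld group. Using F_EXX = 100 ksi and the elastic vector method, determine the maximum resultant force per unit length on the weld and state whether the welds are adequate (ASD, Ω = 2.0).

f_max ≈ 2.21 kip/in; adequate

Total weld length L_w = 25 in. Treat welds as unit-width lines.
Polar moment about centroid: J = 2[d³/12 + d(b/2)²] = 2[12.5³/12 + 12.5×4²] = 725.5 in³.
Direct shear f_v = P/L_w = 27.6 / 25 = 1.104 kip/in (vertical).
Torsion M = P·e = 27.6 × 5 = 138 kip·in.
Critical point at (x, y) = (4, 6.25) from centroid. f_tx = M·y/J = 1.189 kip/in; f_ty = M·x/J = 0.7608 kip/in.
Resultant f_max = √[f_tx² + (f_v + f_ty)²] = √[1.189² + (1.104 + 0.7608)²] = 2.212 kip/in.
Capacity per unit length: r_n/Ω = (1/2.0) × 0.6 × 100 × (0.707 × 0.25) = 5.302 kip/in.
2.212 ≤ 5.302 → adequate.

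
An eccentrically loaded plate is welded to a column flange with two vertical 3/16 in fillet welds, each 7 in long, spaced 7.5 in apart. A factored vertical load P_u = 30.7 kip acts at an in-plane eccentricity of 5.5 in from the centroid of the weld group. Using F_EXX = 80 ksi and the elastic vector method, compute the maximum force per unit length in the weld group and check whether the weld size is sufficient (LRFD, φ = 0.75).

f_max ≈ 5.23 kip/in; NOT adequate

Total weld length L_w = 14 in. Treat welds as unit-width lines.
Polar moment about centroid: J = 2[d³/12 + d(b/2)²] = 2[7³/12 + 7×3.75²] = 254 in³.
Direct shear f_v = P/L_w = 30.7 / 14 = 2.193 kip/in (vertical).
Torsion M = P·e = 30.7 × 5.5 = 168.85 kip·in.
Critical point at (x, y) = (3.75, 3.5) from centroid. f_tx = M·y/J = 2.326 kip/in; f_ty = M·x/J = 2.492 kip/in.
Resultant f_max = √[f_tx² + (f_v + f_ty)²] = √[2.326² + (2.193 + 2.492)²] = 5.231 kip/in.
Capacity per unit length: φr_n = 0.75 × 0.6 × 80 × (0.707 × 0.1875) = 4.772 kip/in.
5.231 > 4.772 → NOT adequate.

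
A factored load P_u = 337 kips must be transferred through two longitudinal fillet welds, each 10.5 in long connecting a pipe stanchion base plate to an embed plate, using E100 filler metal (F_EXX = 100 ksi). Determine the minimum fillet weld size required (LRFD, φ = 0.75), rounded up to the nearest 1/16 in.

Total weld length L = 21 in.
Required throat t_e = P_u / (φ × 0.6 F_EXX × L) = 337 / (0.75 × 0.6 × 100 × 21) = 0.3566 in.
Required leg w = t_e / 0.707 = 0.5044 in → use 9/16 in.

w = 9/16 in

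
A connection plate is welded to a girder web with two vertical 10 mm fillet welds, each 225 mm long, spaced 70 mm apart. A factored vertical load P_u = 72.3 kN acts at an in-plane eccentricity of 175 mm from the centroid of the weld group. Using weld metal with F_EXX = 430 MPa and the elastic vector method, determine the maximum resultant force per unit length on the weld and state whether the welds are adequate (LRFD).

Total weld length L_w = 450 mm. Treat welds as unit-width lines.
Polar moment about centroid: J = 2[d³/12 + d(b/2)²] = 2[225³/12 + 225×35²] = 2450000 mm³.
Direct shear f_v = P/L_w = 72.3×10³ / 450 = 160.7 N/mm (vertical).
Torsion M = P·e = 72.3×10³ × 175 = 12652000 N·mm.
Critical point at (x, y) = (35, 112.5) from centroid. f_tx = M·y/J = 581.1 N/mm; f_ty = M·x/J = 180.8 N/mm.
Resultant f_max = √[f_tx² + (f_v + f_ty)²] = √[581.1² + (160.7 + 180.8)²] = 673.9 N/mm.
Capacity per unit length: φr_n = 0.75 × 0.6 × 430 × (0.707 × 10) = 1368 N/mm.
673.9 ≤ 1368 → adequate.

f_max ≈ 674 N/mm; adequate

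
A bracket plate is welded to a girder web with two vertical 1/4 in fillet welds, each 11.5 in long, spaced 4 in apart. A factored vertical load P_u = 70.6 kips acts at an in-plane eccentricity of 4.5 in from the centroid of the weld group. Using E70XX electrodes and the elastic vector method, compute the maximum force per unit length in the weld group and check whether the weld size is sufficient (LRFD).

f_max ≈ 7.21 kip/in; NOT adequate

E70XX → F_EXX = 70 ksi.
Total weld length L_w = 23 in. Treat welds as unit-width lines.
Polar moment about centroid: J = 2[d³/12 + d(b/2)²] = 2[11.5³/12 + 11.5×2²] = 345.5 in³.
Direct shear f_v = P/L_w = 70.6 / 23 = 3.07 kip/in (vertical).
Torsion M = P·e = 70.6 × 4.5 = 317.7 kip·in.
Critical point at (x, y) = (2, 5.75) from centroid. f_tx = M·y/J = 5.288 kip/in; f_ty = M·x/J = 1.839 kip/in.
Resultant f_max = √[f_tx² + (f_v + f_ty)²] = √[5.288² + (3.07 + 1.839)²] = 7.215 kip/in.
Capacity per unit length: φr_n = 0.75 × 0.6 × 70 × (0.707 × 0.25) = 5.568 kip/in.
7.215 > 5.568 → NOT adequate.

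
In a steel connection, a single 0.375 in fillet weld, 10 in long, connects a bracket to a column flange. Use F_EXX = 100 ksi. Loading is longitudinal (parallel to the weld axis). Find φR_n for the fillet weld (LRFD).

φR_n ≈ 119 kip

Effective throat t_e = 0.707 × 0.375 = 0.2651 in.
Total length L = 10 in; A_we = 0.2651 × 10 = 2.651 in².
F_nw = 0.6 F_EXX = 0.6 × 100 = 60 ksi.
φR_n = 0.75 × 60 × 2.651 = 119.3 kip.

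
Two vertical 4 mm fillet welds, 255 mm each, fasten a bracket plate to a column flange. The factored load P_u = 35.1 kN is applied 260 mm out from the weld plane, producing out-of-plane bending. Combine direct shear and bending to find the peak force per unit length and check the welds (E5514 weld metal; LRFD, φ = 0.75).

f_max ≈ 427 N/mm; adequate

E55XX → F_EXX = 550 MPa.
L_w = 2 × 255 = 510 mm; section modulus (unit throat) S = 2 × L²/6 = 21680 mm².
Direct shear f_v = P/L_w = 35.1×10³/510 = 68.82 N/mm.
Moment M = P × e = 35.1×10³ × 260 = 9126000 N·mm; bending f_b = M/S = 421 N/mm.
f_max = √(f_v² + f_b²) = √(68.82² + 421²) = 426.6 N/mm.
φr_n = 0.75 × 0.6 × 550 × (0.707 × 4) = 699.9 N/mm → adequate.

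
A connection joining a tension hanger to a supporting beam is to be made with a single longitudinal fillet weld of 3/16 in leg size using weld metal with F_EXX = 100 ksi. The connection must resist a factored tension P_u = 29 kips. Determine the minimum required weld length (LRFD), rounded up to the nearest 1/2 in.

L = 5 in

Throat t_e = 0.707 × 0.1875 = 0.1326 in.
φr_n = 0.75 × 0.6 × 100 × 0.1326 = 5.965 kips/in.
L_req = P_u / φr_n = 29 / 5.965 = 4.861 in total.
Round up → use L = 5 in.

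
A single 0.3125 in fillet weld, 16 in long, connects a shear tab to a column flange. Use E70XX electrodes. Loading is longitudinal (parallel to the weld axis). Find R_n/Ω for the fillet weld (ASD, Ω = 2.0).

R_n/Ω ≈ 74.2 kip

E70XX → F_EXX = 70 ksi.
Effective throat t_e = 0.707 × 0.3125 = 0.2209 in.
Total length L = 16 in; A_we = 0.2209 × 16 = 3.535 in².
F_nw = 0.6 F_EXX = 0.6 × 70 = 42 ksi.
R_n = 42 × 3.535 = 148.5 kip; R_n/Ω = 148.5/2.0 = 74.23 kip.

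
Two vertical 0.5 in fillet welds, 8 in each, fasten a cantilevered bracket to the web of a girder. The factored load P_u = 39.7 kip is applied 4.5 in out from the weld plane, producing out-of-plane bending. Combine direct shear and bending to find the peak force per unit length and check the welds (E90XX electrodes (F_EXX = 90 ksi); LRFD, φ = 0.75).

L_w = 2 × 8 = 16 in; section modulus (unit throat) S = 2 × L²/6 = 21.33 in².
Direct shear f_v = P/L_w = 39.7/16 = 2.481 kip/in.
Moment M = P × e = 39.7 × 4.5 = 178.65 kip·in; bending f_b = M/S = 8.374 kip/in.
f_max = √(f_v² + f_b²) = √(2.481² + 8.374²) = 8.734 kip/in.
φr_n = 0.75 × 0.6 × 90 × (0.707 × 0.5) = 14.32 kip/in → adequate.

f_max ≈ 8.73 kip/in; adequate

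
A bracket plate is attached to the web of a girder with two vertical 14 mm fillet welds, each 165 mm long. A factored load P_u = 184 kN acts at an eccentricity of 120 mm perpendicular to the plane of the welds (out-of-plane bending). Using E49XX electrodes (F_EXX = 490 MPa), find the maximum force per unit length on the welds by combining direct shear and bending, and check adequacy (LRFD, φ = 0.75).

L_w = 2 × 165 = 330 mm; section modulus (unit throat) S = 2 × L²/6 = 9075 mm².
Direct shear f_v = P/L_w = 184×10³/330 = 557.6 N/mm.
Moment M = P × e = 184×10³ × 120 = 22080000 N·mm; bending f_b = M/S = 2433 N/mm.
f_max = √(f_v² + f_b²) = √(557.6² + 2433²) = 2496 N/mm.
φr_n = 0.75 × 0.6 × 490 × (0.707 × 14) = 2183 N/mm → NOT adequate.

f_max ≈ 2500 N/mm; NOT adequate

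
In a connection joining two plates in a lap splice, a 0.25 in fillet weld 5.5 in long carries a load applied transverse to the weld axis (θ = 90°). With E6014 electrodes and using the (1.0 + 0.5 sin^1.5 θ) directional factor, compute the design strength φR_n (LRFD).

E60XX → F_EXX = 60 ksi.
t_e = 0.707 × 0.25 = 0.1767 in; A_we = 0.1767 × 5.5 = 0.9721 in².
Directional factor: 1.0 + 0.5 sin^1.5(90°) = 1.5.
F_nw = 0.6 × 60 × 1.5 = 54 ksi.
φR_n = 0.75 × 54 × 0.9721 = 39.37 kips.

φR_n ≈ 39.4 kips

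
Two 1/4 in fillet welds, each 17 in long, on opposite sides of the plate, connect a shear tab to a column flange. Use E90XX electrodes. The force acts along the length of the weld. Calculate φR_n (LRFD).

φR_n ≈ 243 kip

E90XX → F_EXX = 90 ksi.
Effective throat t_e = 0.707 × 0.25 = 0.1767 in.
Total length L = 34 in; A_we = 0.1767 × 34 = 6.01 in².
F_nw = 0.6 F_EXX = 0.6 × 90 = 54 ksi.
φR_n = 0.75 × 54 × 6.01 = 243.4 kip.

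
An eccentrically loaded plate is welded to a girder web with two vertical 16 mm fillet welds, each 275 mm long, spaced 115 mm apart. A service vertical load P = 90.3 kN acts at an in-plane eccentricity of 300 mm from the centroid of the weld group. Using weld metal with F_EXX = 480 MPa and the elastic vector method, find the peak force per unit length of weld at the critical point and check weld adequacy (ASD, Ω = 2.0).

f_max ≈ 841 N/mm; adequate

Total weld length L_w = 550 mm. Treat welds as unit-width lines.
Polar moment about centroid: J = 2[d³/12 + d(b/2)²] = 2[275³/12 + 275×57.5²] = 5285000 mm³.
Direct shear f_v = P/L_w = 90.3×10³ / 550 = 164.2 N/mm (vertical).
Torsion M = P·e = 90.3×10³ × 300 = 27090000 N·mm.
Critical point at (x, y) = (57.5, 137.5) from centroid. f_tx = M·y/J = 704.9 N/mm; f_ty = M·x/J = 294.8 N/mm.
Resultant f_max = √[f_tx² + (f_v + f_ty)²] = √[704.9² + (164.2 + 294.8)²] = 841.1 N/mm.
Capacity per unit length: r_n/Ω = (1/2.0) × 0.6 × 480 × (0.707 × 16) = 1629 N/mm.
841.1 ≤ 1629 → adequate.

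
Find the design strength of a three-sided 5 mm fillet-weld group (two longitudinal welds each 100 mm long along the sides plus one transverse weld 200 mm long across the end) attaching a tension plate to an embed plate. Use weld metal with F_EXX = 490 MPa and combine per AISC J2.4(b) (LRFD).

φR_n ≈ 366 kN

t_e = 0.707 × 5 = 3.535 mm.
R_nwl = 0.6 × 490 × 3.535 × 200 × 10⁻³ = 207.9 kN (longitudinal, 2 welds).
R_nwt = 0.6 × 490 × 3.535 × 200 × 10⁻³ = 207.9 kN (transverse, base value).
(i) R_nwl + R_nwt = 415.7 kN; (ii) 0.85 R_nwl + 1.5 R_nwt = 488.5 kN.
R_n = max = 488.5 kN [governs: (ii)]; φR_n = 366.3 kN.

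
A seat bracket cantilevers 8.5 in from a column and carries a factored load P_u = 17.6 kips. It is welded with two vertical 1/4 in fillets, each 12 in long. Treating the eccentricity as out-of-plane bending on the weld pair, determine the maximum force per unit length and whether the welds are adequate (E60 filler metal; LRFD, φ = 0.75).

E60XX → F_EXX = 60 ksi.
L_w = 2 × 12 = 24 in; section modulus (unit throat) S = 2 × L²/6 = 48 in².
Direct shear f_v = P/L_w = 17.6/24 = 0.7333 kip/in.
Moment M = P × e = 17.6 × 8.5 = 149.6 kip·in; bending f_b = M/S = 3.117 kip/in.
f_max = √(f_v² + f_b²) = √(0.7333² + 3.117²) = 3.202 kip/in.
φr_n = 0.75 × 0.6 × 60 × (0.707 × 0.25) = 4.772 kip/in → adequate.

f_max ≈ 3.2 kip/in; adequate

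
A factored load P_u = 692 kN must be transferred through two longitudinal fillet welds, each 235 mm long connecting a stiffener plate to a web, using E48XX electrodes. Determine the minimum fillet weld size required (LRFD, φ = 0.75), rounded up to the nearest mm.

w = 10 mm

E48XX → F_EXX = 480 MPa.
Total weld length L = 470 mm.
Required throat t_e = P_u / (φ × 0.6 F_EXX × L) = 692 / (0.75 × 0.6 × 480 × 470 × 10⁻³) = 6.816 mm.
Required leg w = t_e / 0.707 = 9.641 mm → use 10 mm.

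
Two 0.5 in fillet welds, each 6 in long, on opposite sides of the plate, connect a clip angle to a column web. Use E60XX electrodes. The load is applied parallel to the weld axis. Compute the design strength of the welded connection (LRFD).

φR_n ≈ 115 kips

E60XX → F_EXX = 60 ksi.
Effective throat t_e = 0.707 × 0.5 = 0.3535 in.
Total length L = 12 in; A_we = 0.3535 × 12 = 4.242 in².
F_nw = 0.6 F_EXX = 0.6 × 60 = 36 ksi.
φR_n = 0.75 × 36 × 4.242 = 114.5 kips.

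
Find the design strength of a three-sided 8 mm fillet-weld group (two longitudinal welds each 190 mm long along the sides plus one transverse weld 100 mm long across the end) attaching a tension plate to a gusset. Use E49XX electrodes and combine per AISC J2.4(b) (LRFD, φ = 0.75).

E49XX → F_EXX = 490 MPa.
t_e = 0.707 × 8 = 5.656 mm.
R_nwl = 0.6 × 490 × 5.656 × 380 × 10⁻³ = 631.9 kN (longitudinal, 2 welds).
R_nwt = 0.6 × 490 × 5.656 × 100 × 10⁻³ = 166.3 kN (transverse, base value).
(i) R_nwl + R_nwt = 798.2 kN; (ii) 0.85 R_nwl + 1.5 R_nwt = 786.5 kN.
R_n = max = 798.2 kN [governs: (i)]; φR_n = 598.6 kN.

φR_n ≈ 599 kN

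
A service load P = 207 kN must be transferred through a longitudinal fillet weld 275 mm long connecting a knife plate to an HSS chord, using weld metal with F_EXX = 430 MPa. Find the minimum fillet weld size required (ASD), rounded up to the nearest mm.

Total weld length L = 275 mm.
Required throat t_e = P × Ω / (0.6 F_EXX × L) = 207 × 2.0 / (0.6 × 430 × 275 × 10⁻³) = 5.835 mm.
Required leg w = t_e / 0.707 = 8.253 mm → use 9 mm.

w = 9 mm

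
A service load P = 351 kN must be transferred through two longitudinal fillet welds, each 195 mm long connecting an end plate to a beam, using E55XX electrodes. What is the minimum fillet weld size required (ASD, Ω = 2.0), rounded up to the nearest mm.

w = 8 mm

E55XX → F_EXX = 550 MPa.
Total weld length L = 390 mm.
Required throat t_e = P × Ω / (0.6 F_EXX × L) = 351 × 2.0 / (0.6 × 550 × 390 × 10⁻³) = 5.455 mm.
Required leg w = t_e / 0.707 = 7.715 mm → use 8 mm.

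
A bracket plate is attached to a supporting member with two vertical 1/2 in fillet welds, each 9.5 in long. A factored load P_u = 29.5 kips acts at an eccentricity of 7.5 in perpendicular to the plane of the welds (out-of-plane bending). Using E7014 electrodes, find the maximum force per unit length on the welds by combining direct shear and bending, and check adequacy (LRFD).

f_max ≈ 7.52 kip/in; adequate

E70XX → F_EXX = 70 ksi.
L_w = 2 × 9.5 = 19 in; section modulus (unit throat) S = 2 × L²/6 = 30.08 in².
Direct shear f_v = P/L_w = 29.5/19 = 1.553 kip/in.
Moment M = P × e = 29.5 × 7.5 = 221.25 kip·in; bending f_b = M/S = 7.355 kip/in.
f_max = √(f_v² + f_b²) = √(1.553² + 7.355²) = 7.517 kip/in.
φr_n = 0.75 × 0.6 × 70 × (0.707 × 0.5) = 11.14 kip/in → adequate.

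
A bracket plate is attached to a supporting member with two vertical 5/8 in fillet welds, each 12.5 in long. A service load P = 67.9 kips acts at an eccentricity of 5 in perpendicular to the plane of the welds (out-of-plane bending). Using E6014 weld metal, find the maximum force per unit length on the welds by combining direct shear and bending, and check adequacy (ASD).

E60XX → F_EXX = 60 ksi.
L_w = 2 × 12.5 = 25 in; section modulus (unit throat) S = 2 × L²/6 = 52.08 in².
Direct shear f_v = P/L_w = 67.9/25 = 2.716 kip/in.
Moment M = P × e = 67.9 × 5 = 339.5 kip·in; bending f_b = M/S = 6.518 kip/in.
f_max = √(f_v² + f_b²) = √(2.716² + 6.518²) = 7.062 kip/in.
r_n/Ω = (1/2.0) × 0.6 × 60 × (0.707 × 0.625) = 7.954 kip/in → adequate.

f_max ≈ 7.06 kip/in; adequate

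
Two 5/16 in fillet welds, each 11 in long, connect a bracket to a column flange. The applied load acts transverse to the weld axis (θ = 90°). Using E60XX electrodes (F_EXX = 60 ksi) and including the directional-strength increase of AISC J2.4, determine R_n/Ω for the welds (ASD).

t_e = 0.707 × 0.3125 = 0.2209 in; A_we = 0.2209 × 22 = 4.861 in².
Directional factor: 1.0 + 0.5 sin^1.5(90°) = 1.5.
F_nw = 0.6 × 60 × 1.5 = 54 ksi.
R_n/Ω = (54 × 4.861) / 2.0 = 131.2 kips.

R_n/Ω ≈ 131 kips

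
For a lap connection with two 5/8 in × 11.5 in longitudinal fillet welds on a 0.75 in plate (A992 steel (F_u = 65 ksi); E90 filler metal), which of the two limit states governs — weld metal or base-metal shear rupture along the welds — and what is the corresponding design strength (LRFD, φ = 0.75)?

φR_n ≈ 412 kips (weld metal governs)

E90XX → F_EXX = 90 ksi.
t_e = 0.707 × 0.625 = 0.4419 in; L = 23 in.
Weld metal: φR_n = 0.75 × 0.6 × 90 × 0.4419 × 23 = 411.6 kips.
Base metal (shear rupture): φR_n = 0.75 × 0.6 × 65 × 0.75 × 23 = 504.6 kips.
Governing: weld metal.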